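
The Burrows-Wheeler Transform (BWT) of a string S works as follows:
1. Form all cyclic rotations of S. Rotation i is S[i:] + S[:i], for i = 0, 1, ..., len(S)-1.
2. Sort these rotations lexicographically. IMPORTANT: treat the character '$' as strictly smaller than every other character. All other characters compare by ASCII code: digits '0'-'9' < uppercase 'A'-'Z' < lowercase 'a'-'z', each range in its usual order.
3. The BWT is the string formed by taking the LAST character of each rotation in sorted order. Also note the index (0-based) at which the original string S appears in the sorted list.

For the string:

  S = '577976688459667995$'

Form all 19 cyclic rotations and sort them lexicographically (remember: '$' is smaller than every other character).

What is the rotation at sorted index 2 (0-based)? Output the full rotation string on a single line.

All 19 rotations (rotation i = S[i:]+S[:i]):
  rot[0] = 577976688459667995$
  rot[1] = 77976688459667995$5
  rot[2] = 7976688459667995$57
  rot[3] = 976688459667995$577
  rot[4] = 76688459667995$5779
  rot[5] = 6688459667995$57797
  rot[6] = 688459667995$577976
  rot[7] = 88459667995$5779766
  rot[8] = 8459667995$57797668
  rot[9] = 459667995$577976688
  rot[10] = 59667995$5779766884
  rot[11] = 9667995$57797668845
  rot[12] = 667995$577976688459
  rot[13] = 67995$5779766884596
  rot[14] = 7995$57797668845966
  rot[15] = 995$577976688459667
  rot[16] = 95$5779766884596679
  rot[17] = 5$57797668845966799
  rot[18] = $577976688459667995
Sorted (with $ < everything):
  sorted[0] = $577976688459667995
  sorted[1] = 459667995$577976688
  sorted[2] = 5$57797668845966799
  sorted[3] = 577976688459667995$
  sorted[4] = 59667995$5779766884
  sorted[5] = 667995$577976688459
  sorted[6] = 6688459667995$57797
  sorted[7] = 67995$5779766884596
  sorted[8] = 688459667995$577976
  sorted[9] = 76688459667995$5779
  sorted[10] = 77976688459667995$5
  sorted[11] = 7976688459667995$57
  sorted[12] = 7995$57797668845966
  sorted[13] = 8459667995$57797668
  sorted[14] = 88459667995$5779766
  sorted[15] = 95$5779766884596679
  sorted[16] = 9667995$57797668845
  sorted[17] = 976688459667995$577
  sorted[18] = 995$577976688459667
sorted[2] = 5$57797668845966799

Answer: 5$57797668845966799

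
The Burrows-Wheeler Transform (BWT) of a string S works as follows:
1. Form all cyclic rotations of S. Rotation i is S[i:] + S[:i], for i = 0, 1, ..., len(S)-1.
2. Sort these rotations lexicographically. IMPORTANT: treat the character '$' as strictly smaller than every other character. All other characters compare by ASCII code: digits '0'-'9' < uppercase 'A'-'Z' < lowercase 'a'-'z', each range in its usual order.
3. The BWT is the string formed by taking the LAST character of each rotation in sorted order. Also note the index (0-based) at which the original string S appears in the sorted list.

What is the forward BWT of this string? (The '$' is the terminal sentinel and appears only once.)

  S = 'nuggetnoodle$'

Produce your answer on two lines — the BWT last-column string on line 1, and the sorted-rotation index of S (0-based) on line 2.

Answer: eolggudt$onen
8

Derivation:
All 13 rotations (rotation i = S[i:]+S[:i]):
  rot[0] = nuggetnoodle$
  rot[1] = uggetnoodle$n
  rot[2] = ggetnoodle$nu
  rot[3] = getnoodle$nug
  rot[4] = etnoodle$nugg
  rot[5] = tnoodle$nugge
  rot[6] = noodle$nugget
  rot[7] = oodle$nuggetn
  rot[8] = odle$nuggetno
  rot[9] = dle$nuggetnoo
  rot[10] = le$nuggetnood
  rot[11] = e$nuggetnoodl
  rot[12] = $nuggetnoodle
Sorted (with $ < everything):
  sorted[0] = $nuggetnoodle  (last char: 'e')
  sorted[1] = dle$nuggetnoo  (last char: 'o')
  sorted[2] = e$nuggetnoodl  (last char: 'l')
  sorted[3] = etnoodle$nugg  (last char: 'g')
  sorted[4] = getnoodle$nug  (last char: 'g')
  sorted[5] = ggetnoodle$nu  (last char: 'u')
  sorted[6] = le$nuggetnood  (last char: 'd')
  sorted[7] = noodle$nugget  (last char: 't')
  sorted[8] = nuggetnoodle$  (last char: '$')
  sorted[9] = odle$nuggetno  (last char: 'o')
  sorted[10] = oodle$nuggetn  (last char: 'n')
  sorted[11] = tnoodle$nugge  (last char: 'e')
  sorted[12] = uggetnoodle$n  (last char: 'n')
Last column: eolggudt$onen
Original string S is at sorted index 8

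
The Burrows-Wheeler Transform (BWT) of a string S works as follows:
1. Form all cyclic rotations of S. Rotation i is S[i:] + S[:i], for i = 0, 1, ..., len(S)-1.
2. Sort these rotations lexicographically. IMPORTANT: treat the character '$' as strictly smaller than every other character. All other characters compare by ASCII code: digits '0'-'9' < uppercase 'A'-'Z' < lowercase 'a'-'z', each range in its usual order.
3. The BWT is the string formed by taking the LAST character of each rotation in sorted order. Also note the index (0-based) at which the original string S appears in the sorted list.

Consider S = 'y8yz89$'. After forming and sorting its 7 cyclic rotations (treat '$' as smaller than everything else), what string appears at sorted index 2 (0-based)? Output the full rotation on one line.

All 7 rotations (rotation i = S[i:]+S[:i]):
  rot[0] = y8yz89$
  rot[1] = 8yz89$y
  rot[2] = yz89$y8
  rot[3] = z89$y8y
  rot[4] = 89$y8yz
  rot[5] = 9$y8yz8
  rot[6] = $y8yz89
Sorted (with $ < everything):
  sorted[0] = $y8yz89
  sorted[1] = 89$y8yz
  sorted[2] = 8yz89$y
  sorted[3] = 9$y8yz8
  sorted[4] = y8yz89$
  sorted[5] = yz89$y8
  sorted[6] = z89$y8y
sorted[2] = 8yz89$y

Answer: 8yz89$y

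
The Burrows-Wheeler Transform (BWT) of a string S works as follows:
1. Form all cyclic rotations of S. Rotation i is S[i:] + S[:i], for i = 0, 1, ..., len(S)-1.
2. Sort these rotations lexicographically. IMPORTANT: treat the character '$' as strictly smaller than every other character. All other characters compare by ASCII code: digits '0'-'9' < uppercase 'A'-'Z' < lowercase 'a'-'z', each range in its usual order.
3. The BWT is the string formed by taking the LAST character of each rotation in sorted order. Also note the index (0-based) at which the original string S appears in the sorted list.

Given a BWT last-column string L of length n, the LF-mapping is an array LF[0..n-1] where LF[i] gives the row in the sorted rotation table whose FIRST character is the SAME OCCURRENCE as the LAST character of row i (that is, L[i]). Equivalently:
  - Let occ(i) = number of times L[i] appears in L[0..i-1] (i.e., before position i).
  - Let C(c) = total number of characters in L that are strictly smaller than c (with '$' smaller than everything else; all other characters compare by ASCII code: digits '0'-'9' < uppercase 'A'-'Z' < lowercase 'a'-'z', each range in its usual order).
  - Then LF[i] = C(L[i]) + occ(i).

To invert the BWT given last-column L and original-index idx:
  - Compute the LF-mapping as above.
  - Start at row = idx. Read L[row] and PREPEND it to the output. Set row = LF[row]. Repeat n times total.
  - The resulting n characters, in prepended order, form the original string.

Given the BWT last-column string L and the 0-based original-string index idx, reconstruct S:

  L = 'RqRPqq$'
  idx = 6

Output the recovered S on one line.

Answer: qqqPRR$

Derivation:
LF mapping: 2 4 3 1 5 6 0
Walk LF starting at row 6, prepending L[row]:
  step 1: row=6, L[6]='$', prepend. Next row=LF[6]=0
  step 2: row=0, L[0]='R', prepend. Next row=LF[0]=2
  step 3: row=2, L[2]='R', prepend. Next row=LF[2]=3
  step 4: row=3, L[3]='P', prepend. Next row=LF[3]=1
  step 5: row=1, L[1]='q', prepend. Next row=LF[1]=4
  step 6: row=4, L[4]='q', prepend. Next row=LF[4]=5
  step 7: row=5, L[5]='q', prepend. Next row=LF[5]=6
Reversed output: qqqPRR$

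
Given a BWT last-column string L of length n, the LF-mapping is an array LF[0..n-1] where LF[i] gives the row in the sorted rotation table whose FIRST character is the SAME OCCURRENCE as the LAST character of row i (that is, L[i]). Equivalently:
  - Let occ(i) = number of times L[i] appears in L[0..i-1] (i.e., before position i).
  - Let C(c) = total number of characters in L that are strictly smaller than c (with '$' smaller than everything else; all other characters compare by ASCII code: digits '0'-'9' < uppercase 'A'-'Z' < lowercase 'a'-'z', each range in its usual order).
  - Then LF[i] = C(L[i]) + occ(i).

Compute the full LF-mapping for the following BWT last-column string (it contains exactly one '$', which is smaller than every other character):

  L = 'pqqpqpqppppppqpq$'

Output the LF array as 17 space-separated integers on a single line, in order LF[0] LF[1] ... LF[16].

Answer: 1 11 12 2 13 3 14 4 5 6 7 8 9 15 10 16 0

Derivation:
Char counts: '$':1, 'p':10, 'q':6
C (first-col start): C('$')=0, C('p')=1, C('q')=11
L[0]='p': occ=0, LF[0]=C('p')+0=1+0=1
L[1]='q': occ=0, LF[1]=C('q')+0=11+0=11
L[2]='q': occ=1, LF[2]=C('q')+1=11+1=12
L[3]='p': occ=1, LF[3]=C('p')+1=1+1=2
L[4]='q': occ=2, LF[4]=C('q')+2=11+2=13
L[5]='p': occ=2, LF[5]=C('p')+2=1+2=3
L[6]='q': occ=3, LF[6]=C('q')+3=11+3=14
L[7]='p': occ=3, LF[7]=C('p')+3=1+3=4
L[8]='p': occ=4, LF[8]=C('p')+4=1+4=5
L[9]='p': occ=5, LF[9]=C('p')+5=1+5=6
L[10]='p': occ=6, LF[10]=C('p')+6=1+6=7
L[11]='p': occ=7, LF[11]=C('p')+7=1+7=8
L[12]='p': occ=8, LF[12]=C('p')+8=1+8=9
L[13]='q': occ=4, LF[13]=C('q')+4=11+4=15
L[14]='p': occ=9, LF[14]=C('p')+9=1+9=10
L[15]='q': occ=5, LF[15]=C('q')+5=11+5=16
L[16]='$': occ=0, LF[16]=C('$')+0=0+0=0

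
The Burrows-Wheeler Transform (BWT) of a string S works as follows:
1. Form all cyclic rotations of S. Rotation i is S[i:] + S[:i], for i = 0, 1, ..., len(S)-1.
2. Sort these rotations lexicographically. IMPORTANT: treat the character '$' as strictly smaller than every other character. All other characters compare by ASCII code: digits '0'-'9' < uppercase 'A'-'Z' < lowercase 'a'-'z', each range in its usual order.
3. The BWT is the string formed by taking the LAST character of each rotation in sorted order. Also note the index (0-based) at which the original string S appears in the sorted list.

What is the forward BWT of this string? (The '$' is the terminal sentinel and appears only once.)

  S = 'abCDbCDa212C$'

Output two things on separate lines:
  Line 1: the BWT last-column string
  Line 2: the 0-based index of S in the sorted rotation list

Answer: C2a12bbCCD$Da
10

Derivation:
All 13 rotations (rotation i = S[i:]+S[:i]):
  rot[0] = abCDbCDa212C$
  rot[1] = bCDbCDa212C$a
  rot[2] = CDbCDa212C$ab
  rot[3] = DbCDa212C$abC
  rot[4] = bCDa212C$abCD
  rot[5] = CDa212C$abCDb
  rot[6] = Da212C$abCDbC
  rot[7] = a212C$abCDbCD
  rot[8] = 212C$abCDbCDa
  rot[9] = 12C$abCDbCDa2
  rot[10] = 2C$abCDbCDa21
  rot[11] = C$abCDbCDa212
  rot[12] = $abCDbCDa212C
Sorted (with $ < everything):
  sorted[0] = $abCDbCDa212C  (last char: 'C')
  sorted[1] = 12C$abCDbCDa2  (last char: '2')
  sorted[2] = 212C$abCDbCDa  (last char: 'a')
  sorted[3] = 2C$abCDbCDa21  (last char: '1')
  sorted[4] = C$abCDbCDa212  (last char: '2')
  sorted[5] = CDa212C$abCDb  (last char: 'b')
  sorted[6] = CDbCDa212C$ab  (last char: 'b')
  sorted[7] = Da212C$abCDbC  (last char: 'C')
  sorted[8] = DbCDa212C$abC  (last char: 'C')
  sorted[9] = a212C$abCDbCD  (last char: 'D')
  sorted[10] = abCDbCDa212C$  (last char: '$')
  sorted[11] = bCDa212C$abCD  (last char: 'D')
  sorted[12] = bCDbCDa212C$a  (last char: 'a')
Last column: C2a12bbCCD$Da
Original string S is at sorted index 10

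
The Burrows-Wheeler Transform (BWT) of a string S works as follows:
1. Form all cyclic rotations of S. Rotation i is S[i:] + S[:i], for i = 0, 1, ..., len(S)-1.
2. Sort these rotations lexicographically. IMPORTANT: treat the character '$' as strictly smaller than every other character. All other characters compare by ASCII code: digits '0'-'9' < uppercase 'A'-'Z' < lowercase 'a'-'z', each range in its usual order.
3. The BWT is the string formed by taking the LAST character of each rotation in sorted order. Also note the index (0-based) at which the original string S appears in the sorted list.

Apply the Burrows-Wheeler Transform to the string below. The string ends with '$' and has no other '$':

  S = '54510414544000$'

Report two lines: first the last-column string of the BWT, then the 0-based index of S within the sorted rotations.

All 15 rotations (rotation i = S[i:]+S[:i]):
  rot[0] = 54510414544000$
  rot[1] = 4510414544000$5
  rot[2] = 510414544000$54
  rot[3] = 10414544000$545
  rot[4] = 0414544000$5451
  rot[5] = 414544000$54510
  rot[6] = 14544000$545104
  rot[7] = 4544000$5451041
  rot[8] = 544000$54510414
  rot[9] = 44000$545104145
  rot[10] = 4000$5451041454
  rot[11] = 000$54510414544
  rot[12] = 00$545104145440
  rot[13] = 0$5451041454400
  rot[14] = $54510414544000
Sorted (with $ < everything):
  sorted[0] = $54510414544000  (last char: '0')
  sorted[1] = 0$5451041454400  (last char: '0')
  sorted[2] = 00$545104145440  (last char: '0')
  sorted[3] = 000$54510414544  (last char: '4')
  sorted[4] = 0414544000$5451  (last char: '1')
  sorted[5] = 10414544000$545  (last char: '5')
  sorted[6] = 14544000$545104  (last char: '4')
  sorted[7] = 4000$5451041454  (last char: '4')
  sorted[8] = 414544000$54510  (last char: '0')
  sorted[9] = 44000$545104145  (last char: '5')
  sorted[10] = 4510414544000$5  (last char: '5')
  sorted[11] = 4544000$5451041  (last char: '1')
  sorted[12] = 510414544000$54  (last char: '4')
  sorted[13] = 544000$54510414  (last char: '4')
  sorted[14] = 54510414544000$  (last char: '$')
Last column: 00041544055144$
Original string S is at sorted index 14

Answer: 00041544055144$
14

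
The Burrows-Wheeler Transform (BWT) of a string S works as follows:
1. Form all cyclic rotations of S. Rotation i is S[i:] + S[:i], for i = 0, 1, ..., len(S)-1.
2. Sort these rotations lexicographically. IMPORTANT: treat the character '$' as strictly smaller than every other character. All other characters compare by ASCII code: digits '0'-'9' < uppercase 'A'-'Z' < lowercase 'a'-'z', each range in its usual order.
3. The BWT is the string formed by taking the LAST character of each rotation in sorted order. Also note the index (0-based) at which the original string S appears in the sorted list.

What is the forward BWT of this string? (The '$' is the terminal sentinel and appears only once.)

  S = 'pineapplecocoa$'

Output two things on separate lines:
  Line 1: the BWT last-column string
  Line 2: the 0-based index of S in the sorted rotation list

Answer: aoeoenlppicc$pa
12

Derivation:
All 15 rotations (rotation i = S[i:]+S[:i]):
  rot[0] = pineapplecocoa$
  rot[1] = ineapplecocoa$p
  rot[2] = neapplecocoa$pi
  rot[3] = eapplecocoa$pin
  rot[4] = applecocoa$pine
  rot[5] = pplecocoa$pinea
  rot[6] = plecocoa$pineap
  rot[7] = lecocoa$pineapp
  rot[8] = ecocoa$pineappl
  rot[9] = cocoa$pineapple
  rot[10] = ocoa$pineapplec
  rot[11] = coa$pineappleco
  rot[12] = oa$pineapplecoc
  rot[13] = a$pineapplecoco
  rot[14] = $pineapplecocoa
Sorted (with $ < everything):
  sorted[0] = $pineapplecocoa  (last char: 'a')
  sorted[1] = a$pineapplecoco  (last char: 'o')
  sorted[2] = applecocoa$pine  (last char: 'e')
  sorted[3] = coa$pineappleco  (last char: 'o')
  sorted[4] = cocoa$pineapple  (last char: 'e')
  sorted[5] = eapplecocoa$pin  (last char: 'n')
  sorted[6] = ecocoa$pineappl  (last char: 'l')
  sorted[7] = ineapplecocoa$p  (last char: 'p')
  sorted[8] = lecocoa$pineapp  (last char: 'p')
  sorted[9] = neapplecocoa$pi  (last char: 'i')
  sorted[10] = oa$pineapplecoc  (last char: 'c')
  sorted[11] = ocoa$pineapplec  (last char: 'c')
  sorted[12] = pineapplecocoa$  (last char: '$')
  sorted[13] = plecocoa$pineap  (last char: 'p')
  sorted[14] = pplecocoa$pinea  (last char: 'a')
Last column: aoeoenlppicc$pa
Original string S is at sorted index 12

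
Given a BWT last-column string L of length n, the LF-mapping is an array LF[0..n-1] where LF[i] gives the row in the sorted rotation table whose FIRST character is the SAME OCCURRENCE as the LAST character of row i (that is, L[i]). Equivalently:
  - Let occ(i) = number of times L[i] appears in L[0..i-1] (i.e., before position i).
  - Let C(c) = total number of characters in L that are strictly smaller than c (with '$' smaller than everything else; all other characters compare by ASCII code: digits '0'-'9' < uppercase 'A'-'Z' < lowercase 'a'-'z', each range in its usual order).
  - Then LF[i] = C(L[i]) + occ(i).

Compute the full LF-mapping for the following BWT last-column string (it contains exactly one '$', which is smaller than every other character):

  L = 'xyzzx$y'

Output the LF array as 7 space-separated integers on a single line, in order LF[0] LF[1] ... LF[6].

Answer: 1 3 5 6 2 0 4

Derivation:
Char counts: '$':1, 'x':2, 'y':2, 'z':2
C (first-col start): C('$')=0, C('x')=1, C('y')=3, C('z')=5
L[0]='x': occ=0, LF[0]=C('x')+0=1+0=1
L[1]='y': occ=0, LF[1]=C('y')+0=3+0=3
L[2]='z': occ=0, LF[2]=C('z')+0=5+0=5
L[3]='z': occ=1, LF[3]=C('z')+1=5+1=6
L[4]='x': occ=1, LF[4]=C('x')+1=1+1=2
L[5]='$': occ=0, LF[5]=C('$')+0=0+0=0
L[6]='y': occ=1, LF[6]=C('y')+1=3+1=4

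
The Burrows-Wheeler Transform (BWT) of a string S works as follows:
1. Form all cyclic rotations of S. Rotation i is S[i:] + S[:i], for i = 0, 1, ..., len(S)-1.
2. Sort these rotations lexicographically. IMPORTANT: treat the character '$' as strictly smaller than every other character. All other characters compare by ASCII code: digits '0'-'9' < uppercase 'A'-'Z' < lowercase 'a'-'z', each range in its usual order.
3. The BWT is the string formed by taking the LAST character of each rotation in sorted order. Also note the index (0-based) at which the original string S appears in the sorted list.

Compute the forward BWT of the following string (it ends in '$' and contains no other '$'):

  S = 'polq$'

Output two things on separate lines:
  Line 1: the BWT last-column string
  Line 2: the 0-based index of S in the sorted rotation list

All 5 rotations (rotation i = S[i:]+S[:i]):
  rot[0] = polq$
  rot[1] = olq$p
  rot[2] = lq$po
  rot[3] = q$pol
  rot[4] = $polq
Sorted (with $ < everything):
  sorted[0] = $polq  (last char: 'q')
  sorted[1] = lq$po  (last char: 'o')
  sorted[2] = olq$p  (last char: 'p')
  sorted[3] = polq$  (last char: '$')
  sorted[4] = q$pol  (last char: 'l')
Last column: qop$l
Original string S is at sorted index 3

Answer: qop$l
3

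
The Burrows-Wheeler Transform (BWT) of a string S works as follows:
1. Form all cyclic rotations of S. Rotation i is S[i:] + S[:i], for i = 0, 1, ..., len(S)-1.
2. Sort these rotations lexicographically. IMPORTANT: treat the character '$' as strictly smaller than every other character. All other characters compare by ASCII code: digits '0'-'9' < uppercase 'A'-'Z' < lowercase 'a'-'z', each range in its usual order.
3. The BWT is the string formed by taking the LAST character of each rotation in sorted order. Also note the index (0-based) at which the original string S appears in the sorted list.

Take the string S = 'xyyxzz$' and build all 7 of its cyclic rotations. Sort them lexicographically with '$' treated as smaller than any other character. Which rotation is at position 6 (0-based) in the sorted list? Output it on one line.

Answer: zz$xyyx

Derivation:
All 7 rotations (rotation i = S[i:]+S[:i]):
  rot[0] = xyyxzz$
  rot[1] = yyxzz$x
  rot[2] = yxzz$xy
  rot[3] = xzz$xyy
  rot[4] = zz$xyyx
  rot[5] = z$xyyxz
  rot[6] = $xyyxzz
Sorted (with $ < everything):
  sorted[0] = $xyyxzz
  sorted[1] = xyyxzz$
  sorted[2] = xzz$xyy
  sorted[3] = yxzz$xy
  sorted[4] = yyxzz$x
  sorted[5] = z$xyyxz
  sorted[6] = zz$xyyx
sorted[6] = zz$xyyx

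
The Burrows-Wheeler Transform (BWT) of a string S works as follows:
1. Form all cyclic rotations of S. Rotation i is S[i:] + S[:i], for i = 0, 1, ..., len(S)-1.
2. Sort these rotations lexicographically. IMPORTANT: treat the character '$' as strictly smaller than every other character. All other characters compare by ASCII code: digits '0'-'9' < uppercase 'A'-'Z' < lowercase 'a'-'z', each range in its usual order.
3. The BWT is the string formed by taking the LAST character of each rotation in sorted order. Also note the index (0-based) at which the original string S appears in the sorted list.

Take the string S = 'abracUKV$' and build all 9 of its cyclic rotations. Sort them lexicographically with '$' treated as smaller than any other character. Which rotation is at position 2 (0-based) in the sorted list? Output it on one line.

Answer: UKV$abrac

Derivation:
All 9 rotations (rotation i = S[i:]+S[:i]):
  rot[0] = abracUKV$
  rot[1] = bracUKV$a
  rot[2] = racUKV$ab
  rot[3] = acUKV$abr
  rot[4] = cUKV$abra
  rot[5] = UKV$abrac
  rot[6] = KV$abracU
  rot[7] = V$abracUK
  rot[8] = $abracUKV
Sorted (with $ < everything):
  sorted[0] = $abracUKV
  sorted[1] = KV$abracU
  sorted[2] = UKV$abrac
  sorted[3] = V$abracUK
  sorted[4] = abracUKV$
  sorted[5] = acUKV$abr
  sorted[6] = bracUKV$a
  sorted[7] = cUKV$abra
  sorted[8] = racUKV$ab
sorted[2] = UKV$abrac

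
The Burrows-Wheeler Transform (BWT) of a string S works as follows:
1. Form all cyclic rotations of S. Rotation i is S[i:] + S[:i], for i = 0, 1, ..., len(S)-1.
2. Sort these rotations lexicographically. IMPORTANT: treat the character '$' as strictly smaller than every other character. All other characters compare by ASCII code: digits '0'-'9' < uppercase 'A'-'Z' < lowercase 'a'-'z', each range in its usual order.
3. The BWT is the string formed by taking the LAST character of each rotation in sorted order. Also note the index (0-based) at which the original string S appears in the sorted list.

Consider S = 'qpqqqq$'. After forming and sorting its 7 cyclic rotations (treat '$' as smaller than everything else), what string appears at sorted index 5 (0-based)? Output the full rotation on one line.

Answer: qqq$qpq

Derivation:
All 7 rotations (rotation i = S[i:]+S[:i]):
  rot[0] = qpqqqq$
  rot[1] = pqqqq$q
  rot[2] = qqqq$qp
  rot[3] = qqq$qpq
  rot[4] = qq$qpqq
  rot[5] = q$qpqqq
  rot[6] = $qpqqqq
Sorted (with $ < everything):
  sorted[0] = $qpqqqq
  sorted[1] = pqqqq$q
  sorted[2] = q$qpqqq
  sorted[3] = qpqqqq$
  sorted[4] = qq$qpqq
  sorted[5] = qqq$qpq
  sorted[6] = qqqq$qp
sorted[5] = qqq$qpq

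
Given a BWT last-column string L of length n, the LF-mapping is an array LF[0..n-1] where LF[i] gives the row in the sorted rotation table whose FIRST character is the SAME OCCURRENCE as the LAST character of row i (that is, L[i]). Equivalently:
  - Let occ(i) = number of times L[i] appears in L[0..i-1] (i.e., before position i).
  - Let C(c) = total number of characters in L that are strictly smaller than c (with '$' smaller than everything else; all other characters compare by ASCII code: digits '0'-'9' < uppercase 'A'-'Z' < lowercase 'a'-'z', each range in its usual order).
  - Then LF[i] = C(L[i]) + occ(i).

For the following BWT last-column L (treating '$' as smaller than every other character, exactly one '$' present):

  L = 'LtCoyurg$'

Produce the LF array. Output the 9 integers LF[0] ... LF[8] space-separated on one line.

Answer: 2 6 1 4 8 7 5 3 0

Derivation:
Char counts: '$':1, 'C':1, 'L':1, 'g':1, 'o':1, 'r':1, 't':1, 'u':1, 'y':1
C (first-col start): C('$')=0, C('C')=1, C('L')=2, C('g')=3, C('o')=4, C('r')=5, C('t')=6, C('u')=7, C('y')=8
L[0]='L': occ=0, LF[0]=C('L')+0=2+0=2
L[1]='t': occ=0, LF[1]=C('t')+0=6+0=6
L[2]='C': occ=0, LF[2]=C('C')+0=1+0=1
L[3]='o': occ=0, LF[3]=C('o')+0=4+0=4
L[4]='y': occ=0, LF[4]=C('y')+0=8+0=8
L[5]='u': occ=0, LF[5]=C('u')+0=7+0=7
L[6]='r': occ=0, LF[6]=C('r')+0=5+0=5
L[7]='g': occ=0, LF[7]=C('g')+0=3+0=3
L[8]='$': occ=0, LF[8]=C('$')+0=0+0=0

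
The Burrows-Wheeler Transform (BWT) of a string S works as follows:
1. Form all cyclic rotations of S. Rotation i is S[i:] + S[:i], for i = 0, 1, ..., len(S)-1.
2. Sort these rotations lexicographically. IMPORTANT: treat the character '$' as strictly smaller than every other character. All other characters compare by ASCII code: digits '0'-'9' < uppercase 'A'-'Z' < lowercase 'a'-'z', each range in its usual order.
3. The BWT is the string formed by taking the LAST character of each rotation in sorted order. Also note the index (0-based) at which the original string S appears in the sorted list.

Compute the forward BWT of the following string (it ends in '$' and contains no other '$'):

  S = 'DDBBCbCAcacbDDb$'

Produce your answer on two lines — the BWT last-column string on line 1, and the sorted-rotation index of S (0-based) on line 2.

Answer: bCDBbBD$bDcDCcAa
7

Derivation:
All 16 rotations (rotation i = S[i:]+S[:i]):
  rot[0] = DDBBCbCAcacbDDb$
  rot[1] = DBBCbCAcacbDDb$D
  rot[2] = BBCbCAcacbDDb$DD
  rot[3] = BCbCAcacbDDb$DDB
  rot[4] = CbCAcacbDDb$DDBB
  rot[5] = bCAcacbDDb$DDBBC
  rot[6] = CAcacbDDb$DDBBCb
  rot[7] = AcacbDDb$DDBBCbC
  rot[8] = cacbDDb$DDBBCbCA
  rot[9] = acbDDb$DDBBCbCAc
  rot[10] = cbDDb$DDBBCbCAca
  rot[11] = bDDb$DDBBCbCAcac
  rot[12] = DDb$DDBBCbCAcacb
  rot[13] = Db$DDBBCbCAcacbD
  rot[14] = b$DDBBCbCAcacbDD
  rot[15] = $DDBBCbCAcacbDDb
Sorted (with $ < everything):
  sorted[0] = $DDBBCbCAcacbDDb  (last char: 'b')
  sorted[1] = AcacbDDb$DDBBCbC  (last char: 'C')
  sorted[2] = BBCbCAcacbDDb$DD  (last char: 'D')
  sorted[3] = BCbCAcacbDDb$DDB  (last char: 'B')
  sorted[4] = CAcacbDDb$DDBBCb  (last char: 'b')
  sorted[5] = CbCAcacbDDb$DDBB  (last char: 'B')
  sorted[6] = DBBCbCAcacbDDb$D  (last char: 'D')
  sorted[7] = DDBBCbCAcacbDDb$  (last char: '$')
  sorted[8] = DDb$DDBBCbCAcacb  (last char: 'b')
  sorted[9] = Db$DDBBCbCAcacbD  (last char: 'D')
  sorted[10] = acbDDb$DDBBCbCAc  (last char: 'c')
  sorted[11] = b$DDBBCbCAcacbDD  (last char: 'D')
  sorted[12] = bCAcacbDDb$DDBBC  (last char: 'C')
  sorted[13] = bDDb$DDBBCbCAcac  (last char: 'c')
  sorted[14] = cacbDDb$DDBBCbCA  (last char: 'A')
  sorted[15] = cbDDb$DDBBCbCAca  (last char: 'a')
Last column: bCDBbBD$bDcDCcAa
Original string S is at sorted index 7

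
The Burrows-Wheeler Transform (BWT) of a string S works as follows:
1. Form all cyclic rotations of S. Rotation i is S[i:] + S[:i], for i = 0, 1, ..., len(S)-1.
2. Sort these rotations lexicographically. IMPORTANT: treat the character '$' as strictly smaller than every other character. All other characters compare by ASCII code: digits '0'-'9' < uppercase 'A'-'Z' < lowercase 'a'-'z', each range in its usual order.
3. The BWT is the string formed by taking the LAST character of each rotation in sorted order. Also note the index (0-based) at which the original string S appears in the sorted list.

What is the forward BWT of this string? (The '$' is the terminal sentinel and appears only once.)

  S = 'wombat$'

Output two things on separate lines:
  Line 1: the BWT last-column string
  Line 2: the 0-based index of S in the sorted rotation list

All 7 rotations (rotation i = S[i:]+S[:i]):
  rot[0] = wombat$
  rot[1] = ombat$w
  rot[2] = mbat$wo
  rot[3] = bat$wom
  rot[4] = at$womb
  rot[5] = t$womba
  rot[6] = $wombat
Sorted (with $ < everything):
  sorted[0] = $wombat  (last char: 't')
  sorted[1] = at$womb  (last char: 'b')
  sorted[2] = bat$wom  (last char: 'm')
  sorted[3] = mbat$wo  (last char: 'o')
  sorted[4] = ombat$w  (last char: 'w')
  sorted[5] = t$womba  (last char: 'a')
  sorted[6] = wombat$  (last char: '$')
Last column: tbmowa$
Original string S is at sorted index 6

Answer: tbmowa$
6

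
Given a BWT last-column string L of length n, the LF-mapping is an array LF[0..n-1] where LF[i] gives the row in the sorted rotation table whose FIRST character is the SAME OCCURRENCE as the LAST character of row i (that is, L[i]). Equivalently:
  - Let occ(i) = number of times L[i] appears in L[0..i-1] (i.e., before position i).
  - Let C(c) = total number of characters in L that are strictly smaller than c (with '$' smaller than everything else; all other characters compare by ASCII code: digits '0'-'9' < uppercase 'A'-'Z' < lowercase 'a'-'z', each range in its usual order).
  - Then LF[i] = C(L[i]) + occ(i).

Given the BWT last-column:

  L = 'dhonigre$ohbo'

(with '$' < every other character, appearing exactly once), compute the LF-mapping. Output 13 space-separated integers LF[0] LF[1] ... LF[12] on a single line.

Char counts: '$':1, 'b':1, 'd':1, 'e':1, 'g':1, 'h':2, 'i':1, 'n':1, 'o':3, 'r':1
C (first-col start): C('$')=0, C('b')=1, C('d')=2, C('e')=3, C('g')=4, C('h')=5, C('i')=7, C('n')=8, C('o')=9, C('r')=12
L[0]='d': occ=0, LF[0]=C('d')+0=2+0=2
L[1]='h': occ=0, LF[1]=C('h')+0=5+0=5
L[2]='o': occ=0, LF[2]=C('o')+0=9+0=9
L[3]='n': occ=0, LF[3]=C('n')+0=8+0=8
L[4]='i': occ=0, LF[4]=C('i')+0=7+0=7
L[5]='g': occ=0, LF[5]=C('g')+0=4+0=4
L[6]='r': occ=0, LF[6]=C('r')+0=12+0=12
L[7]='e': occ=0, LF[7]=C('e')+0=3+0=3
L[8]='$': occ=0, LF[8]=C('$')+0=0+0=0
L[9]='o': occ=1, LF[9]=C('o')+1=9+1=10
L[10]='h': occ=1, LF[10]=C('h')+1=5+1=6
L[11]='b': occ=0, LF[11]=C('b')+0=1+0=1
L[12]='o': occ=2, LF[12]=C('o')+2=9+2=11

Answer: 2 5 9 8 7 4 12 3 0 10 6 1 11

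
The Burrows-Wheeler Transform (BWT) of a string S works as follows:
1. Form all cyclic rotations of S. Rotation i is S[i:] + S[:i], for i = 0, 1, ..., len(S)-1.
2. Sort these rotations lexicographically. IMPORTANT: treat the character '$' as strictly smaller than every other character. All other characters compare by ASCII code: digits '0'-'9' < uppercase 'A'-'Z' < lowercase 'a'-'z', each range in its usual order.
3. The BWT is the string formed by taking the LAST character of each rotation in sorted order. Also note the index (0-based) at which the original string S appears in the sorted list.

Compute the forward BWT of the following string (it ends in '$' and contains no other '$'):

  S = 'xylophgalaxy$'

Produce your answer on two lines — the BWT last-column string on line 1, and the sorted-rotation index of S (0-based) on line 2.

All 13 rotations (rotation i = S[i:]+S[:i]):
  rot[0] = xylophgalaxy$
  rot[1] = ylophgalaxy$x
  rot[2] = lophgalaxy$xy
  rot[3] = ophgalaxy$xyl
  rot[4] = phgalaxy$xylo
  rot[5] = hgalaxy$xylop
  rot[6] = galaxy$xyloph
  rot[7] = alaxy$xylophg
  rot[8] = laxy$xylophga
  rot[9] = axy$xylophgal
  rot[10] = xy$xylophgala
  rot[11] = y$xylophgalax
  rot[12] = $xylophgalaxy
Sorted (with $ < everything):
  sorted[0] = $xylophgalaxy  (last char: 'y')
  sorted[1] = alaxy$xylophg  (last char: 'g')
  sorted[2] = axy$xylophgal  (last char: 'l')
  sorted[3] = galaxy$xyloph  (last char: 'h')
  sorted[4] = hgalaxy$xylop  (last char: 'p')
  sorted[5] = laxy$xylophga  (last char: 'a')
  sorted[6] = lophgalaxy$xy  (last char: 'y')
  sorted[7] = ophgalaxy$xyl  (last char: 'l')
  sorted[8] = phgalaxy$xylo  (last char: 'o')
  sorted[9] = xy$xylophgala  (last char: 'a')
  sorted[10] = xylophgalaxy$  (last char: '$')
  sorted[11] = y$xylophgalax  (last char: 'x')
  sorted[12] = ylophgalaxy$x  (last char: 'x')
Last column: yglhpayloa$xx
Original string S is at sorted index 10

Answer: yglhpayloa$xx
10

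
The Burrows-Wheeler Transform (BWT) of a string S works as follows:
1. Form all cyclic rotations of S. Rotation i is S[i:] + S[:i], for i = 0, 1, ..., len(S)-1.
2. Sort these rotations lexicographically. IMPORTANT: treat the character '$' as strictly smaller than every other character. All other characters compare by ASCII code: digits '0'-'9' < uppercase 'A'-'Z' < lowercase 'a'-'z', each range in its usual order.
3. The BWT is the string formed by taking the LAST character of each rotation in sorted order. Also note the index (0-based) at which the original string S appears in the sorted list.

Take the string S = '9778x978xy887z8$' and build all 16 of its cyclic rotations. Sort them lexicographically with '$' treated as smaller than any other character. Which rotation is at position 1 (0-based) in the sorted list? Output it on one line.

Answer: 778x978xy887z8$9

Derivation:
All 16 rotations (rotation i = S[i:]+S[:i]):
  rot[0] = 9778x978xy887z8$
  rot[1] = 778x978xy887z8$9
  rot[2] = 78x978xy887z8$97
  rot[3] = 8x978xy887z8$977
  rot[4] = x978xy887z8$9778
  rot[5] = 978xy887z8$9778x
  rot[6] = 78xy887z8$9778x9
  rot[7] = 8xy887z8$9778x97
  rot[8] = xy887z8$9778x978
  rot[9] = y887z8$9778x978x
  rot[10] = 887z8$9778x978xy
  rot[11] = 87z8$9778x978xy8
  rot[12] = 7z8$9778x978xy88
  rot[13] = z8$9778x978xy887
  rot[14] = 8$9778x978xy887z
  rot[15] = $9778x978xy887z8
Sorted (with $ < everything):
  sorted[0] = $9778x978xy887z8
  sorted[1] = 778x978xy887z8$9
  sorted[2] = 78x978xy887z8$97
  sorted[3] = 78xy887z8$9778x9
  sorted[4] = 7z8$9778x978xy88
  sorted[5] = 8$9778x978xy887z
  sorted[6] = 87z8$9778x978xy8
  sorted[7] = 887z8$9778x978xy
  sorted[8] = 8x978xy887z8$977
  sorted[9] = 8xy887z8$9778x97
  sorted[10] = 9778x978xy887z8$
  sorted[11] = 978xy887z8$9778x
  sorted[12] = x978xy887z8$9778
  sorted[13] = xy887z8$9778x978
  sorted[14] = y887z8$9778x978x
  sorted[15] = z8$9778x978xy887
sorted[1] = 778x978xy887z8$9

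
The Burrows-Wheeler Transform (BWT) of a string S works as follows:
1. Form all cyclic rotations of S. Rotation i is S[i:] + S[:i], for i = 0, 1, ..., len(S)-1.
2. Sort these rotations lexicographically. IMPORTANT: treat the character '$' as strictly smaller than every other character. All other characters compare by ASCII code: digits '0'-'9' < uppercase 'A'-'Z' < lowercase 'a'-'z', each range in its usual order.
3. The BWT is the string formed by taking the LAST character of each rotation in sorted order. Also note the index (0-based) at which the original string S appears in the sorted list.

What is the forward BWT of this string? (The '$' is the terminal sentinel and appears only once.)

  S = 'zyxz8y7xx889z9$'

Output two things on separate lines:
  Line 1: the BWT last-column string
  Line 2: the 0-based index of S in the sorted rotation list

All 15 rotations (rotation i = S[i:]+S[:i]):
  rot[0] = zyxz8y7xx889z9$
  rot[1] = yxz8y7xx889z9$z
  rot[2] = xz8y7xx889z9$zy
  rot[3] = z8y7xx889z9$zyx
  rot[4] = 8y7xx889z9$zyxz
  rot[5] = y7xx889z9$zyxz8
  rot[6] = 7xx889z9$zyxz8y
  rot[7] = xx889z9$zyxz8y7
  rot[8] = x889z9$zyxz8y7x
  rot[9] = 889z9$zyxz8y7xx
  rot[10] = 89z9$zyxz8y7xx8
  rot[11] = 9z9$zyxz8y7xx88
  rot[12] = z9$zyxz8y7xx889
  rot[13] = 9$zyxz8y7xx889z
  rot[14] = $zyxz8y7xx889z9
Sorted (with $ < everything):
  sorted[0] = $zyxz8y7xx889z9  (last char: '9')
  sorted[1] = 7xx889z9$zyxz8y  (last char: 'y')
  sorted[2] = 889z9$zyxz8y7xx  (last char: 'x')
  sorted[3] = 89z9$zyxz8y7xx8  (last char: '8')
  sorted[4] = 8y7xx889z9$zyxz  (last char: 'z')
  sorted[5] = 9$zyxz8y7xx889z  (last char: 'z')
  sorted[6] = 9z9$zyxz8y7xx88  (last char: '8')
  sorted[7] = x889z9$zyxz8y7x  (last char: 'x')
  sorted[8] = xx889z9$zyxz8y7  (last char: '7')
  sorted[9] = xz8y7xx889z9$zy  (last char: 'y')
  sorted[10] = y7xx889z9$zyxz8  (last char: '8')
  sorted[11] = yxz8y7xx889z9$z  (last char: 'z')
  sorted[12] = z8y7xx889z9$zyx  (last char: 'x')
  sorted[13] = z9$zyxz8y7xx889  (last char: '9')
  sorted[14] = zyxz8y7xx889z9$  (last char: '$')
Last column: 9yx8zz8x7y8zx9$
Original string S is at sorted index 14

Answer: 9yx8zz8x7y8zx9$
14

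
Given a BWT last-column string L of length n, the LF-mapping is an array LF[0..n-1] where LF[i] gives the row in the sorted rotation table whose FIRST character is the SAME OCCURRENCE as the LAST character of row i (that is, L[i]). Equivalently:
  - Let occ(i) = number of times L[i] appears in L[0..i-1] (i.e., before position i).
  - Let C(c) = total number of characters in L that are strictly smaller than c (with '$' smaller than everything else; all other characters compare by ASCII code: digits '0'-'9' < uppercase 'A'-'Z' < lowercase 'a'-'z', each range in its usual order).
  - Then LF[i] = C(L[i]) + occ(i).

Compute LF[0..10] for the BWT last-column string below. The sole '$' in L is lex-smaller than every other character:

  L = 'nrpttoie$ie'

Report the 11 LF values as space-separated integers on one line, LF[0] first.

Answer: 5 8 7 9 10 6 3 1 0 4 2

Derivation:
Char counts: '$':1, 'e':2, 'i':2, 'n':1, 'o':1, 'p':1, 'r':1, 't':2
C (first-col start): C('$')=0, C('e')=1, C('i')=3, C('n')=5, C('o')=6, C('p')=7, C('r')=8, C('t')=9
L[0]='n': occ=0, LF[0]=C('n')+0=5+0=5
L[1]='r': occ=0, LF[1]=C('r')+0=8+0=8
L[2]='p': occ=0, LF[2]=C('p')+0=7+0=7
L[3]='t': occ=0, LF[3]=C('t')+0=9+0=9
L[4]='t': occ=1, LF[4]=C('t')+1=9+1=10
L[5]='o': occ=0, LF[5]=C('o')+0=6+0=6
L[6]='i': occ=0, LF[6]=C('i')+0=3+0=3
L[7]='e': occ=0, LF[7]=C('e')+0=1+0=1
L[8]='$': occ=0, LF[8]=C('$')+0=0+0=0
L[9]='i': occ=1, LF[9]=C('i')+1=3+1=4
L[10]='e': occ=1, LF[10]=C('e')+1=1+1=2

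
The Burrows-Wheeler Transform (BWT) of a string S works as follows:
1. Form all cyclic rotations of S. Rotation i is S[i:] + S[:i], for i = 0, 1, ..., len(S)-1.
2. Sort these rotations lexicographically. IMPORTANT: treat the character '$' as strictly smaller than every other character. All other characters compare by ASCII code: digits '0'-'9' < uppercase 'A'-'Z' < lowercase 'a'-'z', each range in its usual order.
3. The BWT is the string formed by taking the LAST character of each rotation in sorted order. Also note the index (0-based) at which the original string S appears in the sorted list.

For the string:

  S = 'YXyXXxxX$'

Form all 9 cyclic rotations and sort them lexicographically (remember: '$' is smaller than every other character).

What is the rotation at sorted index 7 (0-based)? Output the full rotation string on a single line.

All 9 rotations (rotation i = S[i:]+S[:i]):
  rot[0] = YXyXXxxX$
  rot[1] = XyXXxxX$Y
  rot[2] = yXXxxX$YX
  rot[3] = XXxxX$YXy
  rot[4] = XxxX$YXyX
  rot[5] = xxX$YXyXX
  rot[6] = xX$YXyXXx
  rot[7] = X$YXyXXxx
  rot[8] = $YXyXXxxX
Sorted (with $ < everything):
  sorted[0] = $YXyXXxxX
  sorted[1] = X$YXyXXxx
  sorted[2] = XXxxX$YXy
  sorted[3] = XxxX$YXyX
  sorted[4] = XyXXxxX$Y
  sorted[5] = YXyXXxxX$
  sorted[6] = xX$YXyXXx
  sorted[7] = xxX$YXyXX
  sorted[8] = yXXxxX$YX
sorted[7] = xxX$YXyXX

Answer: xxX$YXyXX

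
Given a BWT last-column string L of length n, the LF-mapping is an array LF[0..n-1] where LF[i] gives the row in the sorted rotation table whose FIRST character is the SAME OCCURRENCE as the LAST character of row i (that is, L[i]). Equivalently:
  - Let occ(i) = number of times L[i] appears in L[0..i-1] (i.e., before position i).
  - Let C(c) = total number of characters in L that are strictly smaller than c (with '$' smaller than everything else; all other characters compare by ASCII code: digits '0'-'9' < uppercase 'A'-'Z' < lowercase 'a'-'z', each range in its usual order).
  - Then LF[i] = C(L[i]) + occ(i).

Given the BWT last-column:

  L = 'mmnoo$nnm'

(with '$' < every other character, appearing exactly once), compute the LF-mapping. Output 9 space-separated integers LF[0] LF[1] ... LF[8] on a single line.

Char counts: '$':1, 'm':3, 'n':3, 'o':2
C (first-col start): C('$')=0, C('m')=1, C('n')=4, C('o')=7
L[0]='m': occ=0, LF[0]=C('m')+0=1+0=1
L[1]='m': occ=1, LF[1]=C('m')+1=1+1=2
L[2]='n': occ=0, LF[2]=C('n')+0=4+0=4
L[3]='o': occ=0, LF[3]=C('o')+0=7+0=7
L[4]='o': occ=1, LF[4]=C('o')+1=7+1=8
L[5]='$': occ=0, LF[5]=C('$')+0=0+0=0
L[6]='n': occ=1, LF[6]=C('n')+1=4+1=5
L[7]='n': occ=2, LF[7]=C('n')+2=4+2=6
L[8]='m': occ=2, LF[8]=C('m')+2=1+2=3

Answer: 1 2 4 7 8 0 5 6 3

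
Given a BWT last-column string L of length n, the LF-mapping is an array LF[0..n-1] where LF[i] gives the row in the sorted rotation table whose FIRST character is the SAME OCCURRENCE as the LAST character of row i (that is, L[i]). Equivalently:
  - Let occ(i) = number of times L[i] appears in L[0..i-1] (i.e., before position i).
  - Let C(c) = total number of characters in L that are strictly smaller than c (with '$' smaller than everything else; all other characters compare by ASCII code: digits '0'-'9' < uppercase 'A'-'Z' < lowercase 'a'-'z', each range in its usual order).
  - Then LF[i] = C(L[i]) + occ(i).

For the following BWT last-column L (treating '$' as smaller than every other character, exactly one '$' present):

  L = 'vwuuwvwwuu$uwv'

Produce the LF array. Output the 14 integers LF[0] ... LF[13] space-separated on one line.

Answer: 6 9 1 2 10 7 11 12 3 4 0 5 13 8

Derivation:
Char counts: '$':1, 'u':5, 'v':3, 'w':5
C (first-col start): C('$')=0, C('u')=1, C('v')=6, C('w')=9
L[0]='v': occ=0, LF[0]=C('v')+0=6+0=6
L[1]='w': occ=0, LF[1]=C('w')+0=9+0=9
L[2]='u': occ=0, LF[2]=C('u')+0=1+0=1
L[3]='u': occ=1, LF[3]=C('u')+1=1+1=2
L[4]='w': occ=1, LF[4]=C('w')+1=9+1=10
L[5]='v': occ=1, LF[5]=C('v')+1=6+1=7
L[6]='w': occ=2, LF[6]=C('w')+2=9+2=11
L[7]='w': occ=3, LF[7]=C('w')+3=9+3=12
L[8]='u': occ=2, LF[8]=C('u')+2=1+2=3
L[9]='u': occ=3, LF[9]=C('u')+3=1+3=4
L[10]='$': occ=0, LF[10]=C('$')+0=0+0=0
L[11]='u': occ=4, LF[11]=C('u')+4=1+4=5
L[12]='w': occ=4, LF[12]=C('w')+4=9+4=13
L[13]='v': occ=2, LF[13]=C('v')+2=6+2=8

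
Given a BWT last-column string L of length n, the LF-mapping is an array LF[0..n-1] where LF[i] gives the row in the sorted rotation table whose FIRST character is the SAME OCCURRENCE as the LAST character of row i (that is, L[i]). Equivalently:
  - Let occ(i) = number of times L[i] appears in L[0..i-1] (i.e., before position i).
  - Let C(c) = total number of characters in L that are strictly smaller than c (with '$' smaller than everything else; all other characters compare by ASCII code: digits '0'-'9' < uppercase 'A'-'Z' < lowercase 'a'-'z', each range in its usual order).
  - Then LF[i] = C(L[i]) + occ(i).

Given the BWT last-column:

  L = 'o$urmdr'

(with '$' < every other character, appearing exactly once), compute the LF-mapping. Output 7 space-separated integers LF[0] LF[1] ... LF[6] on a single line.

Char counts: '$':1, 'd':1, 'm':1, 'o':1, 'r':2, 'u':1
C (first-col start): C('$')=0, C('d')=1, C('m')=2, C('o')=3, C('r')=4, C('u')=6
L[0]='o': occ=0, LF[0]=C('o')+0=3+0=3
L[1]='$': occ=0, LF[1]=C('$')+0=0+0=0
L[2]='u': occ=0, LF[2]=C('u')+0=6+0=6
L[3]='r': occ=0, LF[3]=C('r')+0=4+0=4
L[4]='m': occ=0, LF[4]=C('m')+0=2+0=2
L[5]='d': occ=0, LF[5]=C('d')+0=1+0=1
L[6]='r': occ=1, LF[6]=C('r')+1=4+1=5

Answer: 3 0 6 4 2 1 5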